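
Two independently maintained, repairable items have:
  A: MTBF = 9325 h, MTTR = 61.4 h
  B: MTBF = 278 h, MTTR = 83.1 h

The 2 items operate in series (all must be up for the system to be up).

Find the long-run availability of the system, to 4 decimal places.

A(A) = MTBF/(MTBF+MTTR) = 9325/(9325+61.4) = 0.993459
A(B) = MTBF/(MTBF+MTTR) = 278/(278+83.1) = 0.769870
Series availability: 0.993459 × 0.769870 = 0.7648

0.7648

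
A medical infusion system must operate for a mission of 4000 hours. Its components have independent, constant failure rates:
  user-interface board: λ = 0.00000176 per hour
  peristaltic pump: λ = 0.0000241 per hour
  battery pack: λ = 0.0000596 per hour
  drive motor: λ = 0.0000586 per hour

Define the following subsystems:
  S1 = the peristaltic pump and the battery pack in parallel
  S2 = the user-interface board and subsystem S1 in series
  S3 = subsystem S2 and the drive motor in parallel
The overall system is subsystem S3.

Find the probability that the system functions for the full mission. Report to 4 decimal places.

R(user-interface board) = exp(−0.00000176 × 4000) = 0.992985
R(peristaltic pump) = exp(−0.0000241 × 4000) = 0.908101
R(battery pack) = exp(−0.0000596 × 4000) = 0.787887
R(drive motor) = exp(−0.0000586 × 4000) = 0.791045
Parallel (peristaltic pump and battery pack): 1 − (1 − 0.908101)(1 − 0.787887) = 0.980507
Series (user-interface board and [0.980507]): 0.992985 × 0.980507 = 0.973629
Parallel ([0.973629] and drive motor): 1 − (1 − 0.973629)(1 − 0.791045) = 0.9945

0.9945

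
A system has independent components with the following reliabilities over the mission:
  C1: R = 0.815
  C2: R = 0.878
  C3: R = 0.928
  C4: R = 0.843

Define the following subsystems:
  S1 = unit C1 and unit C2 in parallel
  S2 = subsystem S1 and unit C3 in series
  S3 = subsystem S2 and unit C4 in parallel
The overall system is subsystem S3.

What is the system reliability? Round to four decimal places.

0.9854

Parallel (C1 and C2): 1 − (1 − 0.815000)(1 − 0.878000) = 0.977430
Series ([0.977430] and C3): 0.977430 × 0.928000 = 0.907055
Parallel ([0.907055] and C4): 1 − (1 − 0.907055)(1 − 0.843000) = 0.9854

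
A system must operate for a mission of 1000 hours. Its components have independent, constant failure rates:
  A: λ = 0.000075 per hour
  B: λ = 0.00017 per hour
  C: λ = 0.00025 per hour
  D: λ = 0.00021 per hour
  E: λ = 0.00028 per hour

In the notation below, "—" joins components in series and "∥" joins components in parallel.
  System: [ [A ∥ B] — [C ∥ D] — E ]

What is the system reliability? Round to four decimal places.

0.7159

R(A) = exp(−0.000075 × 1000) = 0.927743
R(B) = exp(−0.00017 × 1000) = 0.843665
R(C) = exp(−0.00025 × 1000) = 0.778801
R(D) = exp(−0.00021 × 1000) = 0.810584
R(E) = exp(−0.00028 × 1000) = 0.755784
Parallel (A and B): 1 − (1 − 0.927743)(1 − 0.843665) = 0.988704
Parallel (C and D): 1 − (1 − 0.778801)(1 − 0.810584) = 0.958101
Series ([0.988704], [0.958101], and E): 0.988704 × 0.958101 × 0.755784 = 0.7159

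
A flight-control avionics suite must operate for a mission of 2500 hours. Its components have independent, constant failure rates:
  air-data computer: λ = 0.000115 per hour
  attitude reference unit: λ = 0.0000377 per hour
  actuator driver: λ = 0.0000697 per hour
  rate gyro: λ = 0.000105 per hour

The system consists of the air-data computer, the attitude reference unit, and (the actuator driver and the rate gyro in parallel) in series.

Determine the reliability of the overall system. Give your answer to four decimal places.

0.6575

R(air-data computer) = exp(−0.000115 × 2500) = 0.750137
R(attitude reference unit) = exp(−0.0000377 × 2500) = 0.910055
R(actuator driver) = exp(−0.0000697 × 2500) = 0.840087
R(rate gyro) = exp(−0.000105 × 2500) = 0.769126
Parallel (actuator driver and rate gyro): 1 − (1 − 0.840087)(1 − 0.769126) = 0.963080
Series (air-data computer, attitude reference unit, and [0.963080]): 0.750137 × 0.910055 × 0.963080 = 0.6575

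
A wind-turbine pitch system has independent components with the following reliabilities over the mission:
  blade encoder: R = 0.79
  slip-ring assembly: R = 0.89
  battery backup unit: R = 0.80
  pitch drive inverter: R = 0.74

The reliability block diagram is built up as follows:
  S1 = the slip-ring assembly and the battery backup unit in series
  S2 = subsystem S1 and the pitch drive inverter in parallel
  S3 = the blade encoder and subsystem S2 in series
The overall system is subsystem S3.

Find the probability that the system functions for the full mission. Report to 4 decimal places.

Series (slip-ring assembly and battery backup unit): 0.890000 × 0.800000 = 0.712000
Parallel ([0.712000] and pitch drive inverter): 1 − (1 − 0.712000)(1 − 0.740000) = 0.925120
Series (blade encoder and [0.925120]): 0.790000 × 0.925120 = 0.7308

0.7308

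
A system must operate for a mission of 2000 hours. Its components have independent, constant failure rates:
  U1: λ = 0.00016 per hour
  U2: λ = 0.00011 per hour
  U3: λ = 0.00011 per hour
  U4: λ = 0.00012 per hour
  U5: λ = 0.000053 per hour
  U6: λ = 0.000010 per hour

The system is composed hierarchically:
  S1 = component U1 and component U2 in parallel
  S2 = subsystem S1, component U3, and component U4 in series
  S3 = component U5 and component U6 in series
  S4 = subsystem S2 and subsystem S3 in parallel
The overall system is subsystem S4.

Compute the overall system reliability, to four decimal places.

0.9523

R(U1) = exp(−0.00016 × 2000) = 0.726149
R(U2) = exp(−0.00011 × 2000) = 0.802519
R(U3) = exp(−0.00011 × 2000) = 0.802519
R(U4) = exp(−0.00012 × 2000) = 0.786628
R(U5) = exp(−0.000053 × 2000) = 0.899425
R(U6) = exp(−0.000010 × 2000) = 0.980199
Parallel (U1 and U2): 1 − (1 − 0.726149)(1 − 0.802519) = 0.945920
Series ([0.945920], U3, and U4): 0.945920 × 0.802519 × 0.786628 = 0.597144
Series (U5 and U6): 0.899425 × 0.980199 = 0.881615
Parallel ([0.597144] and [0.881615]): 1 − (1 − 0.597144)(1 − 0.881615) = 0.9523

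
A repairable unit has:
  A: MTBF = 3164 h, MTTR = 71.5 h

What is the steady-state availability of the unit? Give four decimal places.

0.9779

A(A) = MTBF/(MTBF+MTTR) = 3164/(3164+71.5) = 0.9779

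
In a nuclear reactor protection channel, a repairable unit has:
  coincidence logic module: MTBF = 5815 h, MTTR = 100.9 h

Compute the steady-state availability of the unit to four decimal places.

0.9829

A(coincidence logic module) = MTBF/(MTBF+MTTR) = 5815/(5815+100.9) = 0.9829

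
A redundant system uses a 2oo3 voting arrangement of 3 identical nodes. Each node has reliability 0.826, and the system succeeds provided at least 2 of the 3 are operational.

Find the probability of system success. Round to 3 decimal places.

0.920

R = Σ_{i=2}^{3} C(3,i) p^i (1−p)^{3−i} with p = 0.826
C(3,2)·0.826^2·0.174^1 = 0.35615
C(3,3)·0.826^3·0.174^0 = 0.56356
Sum = 0.920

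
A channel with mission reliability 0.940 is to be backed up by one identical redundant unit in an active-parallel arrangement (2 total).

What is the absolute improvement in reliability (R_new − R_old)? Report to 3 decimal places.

R_before = 0.940
R_after = 1 − (1 − 0.940)^2 = 0.996
ΔR = 0.996 − 0.940 = 0.056

0.056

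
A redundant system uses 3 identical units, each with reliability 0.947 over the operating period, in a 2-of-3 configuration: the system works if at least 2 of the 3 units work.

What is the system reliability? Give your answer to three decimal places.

0.992

R = Σ_{i=2}^{3} C(3,i) p^i (1−p)^{3−i} with p = 0.947
C(3,2)·0.947^2·0.053^1 = 0.14259
C(3,3)·0.947^3·0.053^0 = 0.84928
Sum = 0.992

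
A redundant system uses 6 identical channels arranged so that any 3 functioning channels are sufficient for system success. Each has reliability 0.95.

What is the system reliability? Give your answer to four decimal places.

0.9999

R = Σ_{i=3}^{6} C(6,i) p^i (1−p)^{6−i} with p = 0.95
C(6,3)·0.95^3·0.05^3 = 0.002143
C(6,4)·0.95^4·0.05^2 = 0.030544
C(6,5)·0.95^5·0.05^1 = 0.232134
C(6,6)·0.95^6·0.05^0 = 0.735092
Sum = 0.9999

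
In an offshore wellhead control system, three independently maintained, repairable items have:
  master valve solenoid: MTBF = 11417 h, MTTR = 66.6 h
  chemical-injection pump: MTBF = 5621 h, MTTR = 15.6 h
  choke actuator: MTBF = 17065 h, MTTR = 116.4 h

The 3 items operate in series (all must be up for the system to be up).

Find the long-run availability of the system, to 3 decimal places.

A(master valve solenoid) = MTBF/(MTBF+MTTR) = 11417/(11417+66.6) = 0.994200
A(chemical-injection pump) = MTBF/(MTBF+MTTR) = 5621/(5621+15.6) = 0.997232
A(choke actuator) = MTBF/(MTBF+MTTR) = 17065/(17065+116.4) = 0.993225
Series availability: 0.994200 × 0.997232 × 0.993225 = 0.985

0.985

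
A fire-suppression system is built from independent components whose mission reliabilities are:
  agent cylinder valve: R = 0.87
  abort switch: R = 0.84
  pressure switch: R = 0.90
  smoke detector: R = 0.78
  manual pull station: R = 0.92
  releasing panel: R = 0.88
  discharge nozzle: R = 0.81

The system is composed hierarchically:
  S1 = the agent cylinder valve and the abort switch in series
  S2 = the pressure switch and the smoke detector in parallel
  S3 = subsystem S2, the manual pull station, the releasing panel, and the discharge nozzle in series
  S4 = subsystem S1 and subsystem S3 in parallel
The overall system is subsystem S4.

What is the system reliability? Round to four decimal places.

Series (agent cylinder valve and abort switch): 0.870000 × 0.840000 = 0.730800
Parallel (pressure switch and smoke detector): 1 − (1 − 0.900000)(1 − 0.780000) = 0.978000
Series ([0.978000], manual pull station, releasing panel, and discharge nozzle): 0.978000 × 0.920000 × 0.880000 × 0.810000 = 0.641349
Parallel ([0.730800] and [0.641349]): 1 − (1 − 0.730800)(1 − 0.641349) = 0.9035

0.9035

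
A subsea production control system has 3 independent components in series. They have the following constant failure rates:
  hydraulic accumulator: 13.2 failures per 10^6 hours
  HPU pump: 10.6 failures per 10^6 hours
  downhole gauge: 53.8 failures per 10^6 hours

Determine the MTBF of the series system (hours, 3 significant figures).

Series of exponential components: λ_sys = Σ λ_i
λ_sys = 0.0000132 + 0.0000106 + 0.0000538 = 7.7600e-05 /h
MTBF = 1 / λ_sys = 12900 h

12900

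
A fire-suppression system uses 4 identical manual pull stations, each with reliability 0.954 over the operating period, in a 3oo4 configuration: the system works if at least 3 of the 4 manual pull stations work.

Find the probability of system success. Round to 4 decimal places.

R = Σ_{i=3}^{4} C(4,i) p^i (1−p)^{4−i} with p = 0.954
C(4,3)·0.954^3·0.046^1 = 0.159758
C(4,4)·0.954^4·0.046^0 = 0.828311
Sum = 0.9881

0.9881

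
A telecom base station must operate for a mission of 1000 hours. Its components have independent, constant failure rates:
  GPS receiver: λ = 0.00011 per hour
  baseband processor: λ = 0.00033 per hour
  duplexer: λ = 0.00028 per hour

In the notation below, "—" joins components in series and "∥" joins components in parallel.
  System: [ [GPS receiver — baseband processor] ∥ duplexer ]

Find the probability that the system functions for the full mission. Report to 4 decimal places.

R(GPS receiver) = exp(−0.00011 × 1000) = 0.895834
R(baseband processor) = exp(−0.00033 × 1000) = 0.718924
R(duplexer) = exp(−0.00028 × 1000) = 0.755784
Series (GPS receiver and baseband processor): 0.895834 × 0.718924 = 0.644037
Parallel ([0.644037] and duplexer): 1 − (1 − 0.644037)(1 − 0.755784) = 0.9131

0.9131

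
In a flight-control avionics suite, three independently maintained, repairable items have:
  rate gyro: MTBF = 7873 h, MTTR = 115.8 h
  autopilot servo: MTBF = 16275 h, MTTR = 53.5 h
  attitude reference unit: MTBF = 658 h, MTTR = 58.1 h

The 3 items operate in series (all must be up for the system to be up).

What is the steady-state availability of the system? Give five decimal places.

0.90258

A(rate gyro) = MTBF/(MTBF+MTTR) = 7873/(7873+115.8) = 0.985505
A(autopilot servo) = MTBF/(MTBF+MTTR) = 16275/(16275+53.5) = 0.996724
A(attitude reference unit) = MTBF/(MTBF+MTTR) = 658/(658+58.1) = 0.918866
Series availability: 0.985505 × 0.996724 × 0.918866 = 0.90258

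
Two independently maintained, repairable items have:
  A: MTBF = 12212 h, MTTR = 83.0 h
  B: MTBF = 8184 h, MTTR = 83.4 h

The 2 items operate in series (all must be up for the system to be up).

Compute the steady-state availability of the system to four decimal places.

A(A) = MTBF/(MTBF+MTTR) = 12212/(12212+83.0) = 0.993249
A(B) = MTBF/(MTBF+MTTR) = 8184/(8184+83.4) = 0.989912
Series availability: 0.993249 × 0.989912 = 0.9832

0.9832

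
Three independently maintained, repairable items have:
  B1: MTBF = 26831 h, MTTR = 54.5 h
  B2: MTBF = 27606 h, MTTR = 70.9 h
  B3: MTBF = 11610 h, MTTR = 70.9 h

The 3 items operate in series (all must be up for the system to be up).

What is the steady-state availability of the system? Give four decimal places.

A(B1) = MTBF/(MTBF+MTTR) = 26831/(26831+54.5) = 0.997973
A(B2) = MTBF/(MTBF+MTTR) = 27606/(27606+70.9) = 0.997438
A(B3) = MTBF/(MTBF+MTTR) = 11610/(11610+70.9) = 0.993930
Series availability: 0.997973 × 0.997438 × 0.993930 = 0.9894

0.9894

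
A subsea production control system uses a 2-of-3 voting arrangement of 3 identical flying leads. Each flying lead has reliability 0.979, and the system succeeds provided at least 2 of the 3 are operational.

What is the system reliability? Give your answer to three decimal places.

R = Σ_{i=2}^{3} C(3,i) p^i (1−p)^{3−i} with p = 0.979
C(3,2)·0.979^2·0.021^1 = 0.06038
C(3,3)·0.979^3·0.021^0 = 0.93831
Sum = 0.999

0.999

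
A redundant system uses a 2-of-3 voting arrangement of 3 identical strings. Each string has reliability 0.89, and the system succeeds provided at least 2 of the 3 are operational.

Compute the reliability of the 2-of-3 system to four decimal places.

0.9664

R = Σ_{i=2}^{3} C(3,i) p^i (1−p)^{3−i} with p = 0.89
C(3,2)·0.89^2·0.11^1 = 0.261393
C(3,3)·0.89^3·0.11^0 = 0.704969
Sum = 0.9664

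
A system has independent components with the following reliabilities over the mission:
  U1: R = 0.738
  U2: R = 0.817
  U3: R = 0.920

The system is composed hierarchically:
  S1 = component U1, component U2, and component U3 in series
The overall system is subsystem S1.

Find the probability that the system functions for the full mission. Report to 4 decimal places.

Series (U1, U2, and U3): 0.738000 × 0.817000 × 0.920000 = 0.5547

0.5547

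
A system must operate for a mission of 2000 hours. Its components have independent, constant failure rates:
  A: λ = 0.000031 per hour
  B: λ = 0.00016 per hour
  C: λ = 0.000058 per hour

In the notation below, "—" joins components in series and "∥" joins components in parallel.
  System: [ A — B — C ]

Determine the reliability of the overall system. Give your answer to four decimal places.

0.6077

R(A) = exp(−0.000031 × 2000) = 0.939883
R(B) = exp(−0.00016 × 2000) = 0.726149
R(C) = exp(−0.000058 × 2000) = 0.890475
Series (A, B, and C): 0.939883 × 0.726149 × 0.890475 = 0.6077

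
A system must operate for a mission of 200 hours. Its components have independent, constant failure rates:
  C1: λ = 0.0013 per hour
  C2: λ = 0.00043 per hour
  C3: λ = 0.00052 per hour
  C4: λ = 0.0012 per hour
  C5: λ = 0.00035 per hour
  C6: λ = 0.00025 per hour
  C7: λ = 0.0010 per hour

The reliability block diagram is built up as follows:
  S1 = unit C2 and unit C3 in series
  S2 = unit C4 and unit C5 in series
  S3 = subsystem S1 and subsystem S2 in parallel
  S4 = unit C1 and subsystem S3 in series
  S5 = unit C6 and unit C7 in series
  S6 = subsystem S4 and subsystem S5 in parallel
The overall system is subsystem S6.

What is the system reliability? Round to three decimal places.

0.941

R(C1) = exp(−0.0013 × 200) = 0.77105
R(C2) = exp(−0.00043 × 200) = 0.91759
R(C3) = exp(−0.00052 × 200) = 0.90123
R(C4) = exp(−0.0012 × 200) = 0.78663
R(C5) = exp(−0.00035 × 200) = 0.93239
R(C6) = exp(−0.00025 × 200) = 0.95123
R(C7) = exp(−0.0010 × 200) = 0.81873
Series (C2 and C3): 0.91759 × 0.90123 = 0.82696
Series (C4 and C5): 0.78663 × 0.93239 = 0.73345
Parallel ([0.82696] and [0.73345]): 1 − (1 − 0.82696)(1 − 0.73345) = 0.95388
Series (C1 and [0.95388]): 0.77105 × 0.95388 = 0.73549
Series (C6 and C7): 0.95123 × 0.81873 = 0.77880
Parallel ([0.73549] and [0.77880]): 1 − (1 − 0.73549)(1 − 0.77880) = 0.941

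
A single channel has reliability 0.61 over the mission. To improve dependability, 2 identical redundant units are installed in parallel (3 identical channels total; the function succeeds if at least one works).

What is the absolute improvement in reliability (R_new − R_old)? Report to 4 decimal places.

0.3307

R_before = 0.61
R_after = 1 − (1 − 0.61)^3 = 0.9407
ΔR = 0.9407 − 0.61 = 0.3307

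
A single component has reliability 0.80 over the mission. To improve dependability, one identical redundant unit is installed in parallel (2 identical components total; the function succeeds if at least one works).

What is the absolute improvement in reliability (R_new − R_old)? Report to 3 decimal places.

R_before = 0.80
R_after = 1 − (1 − 0.80)^2 = 0.960
ΔR = 0.960 − 0.80 = 0.160

0.160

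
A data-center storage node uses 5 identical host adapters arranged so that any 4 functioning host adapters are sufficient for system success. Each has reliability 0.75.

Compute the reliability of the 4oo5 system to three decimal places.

0.633

R = Σ_{i=4}^{5} C(5,i) p^i (1−p)^{5−i} with p = 0.75
C(5,4)·0.75^4·0.25^1 = 0.39551
C(5,5)·0.75^5·0.25^0 = 0.23730
Sum = 0.633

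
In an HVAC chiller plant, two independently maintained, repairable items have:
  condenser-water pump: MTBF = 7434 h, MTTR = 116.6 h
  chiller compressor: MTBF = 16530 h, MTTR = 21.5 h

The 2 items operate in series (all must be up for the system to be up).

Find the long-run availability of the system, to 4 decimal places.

0.9833

A(condenser-water pump) = MTBF/(MTBF+MTTR) = 7434/(7434+116.6) = 0.984558
A(chiller compressor) = MTBF/(MTBF+MTTR) = 16530/(16530+21.5) = 0.998701
Series availability: 0.984558 × 0.998701 = 0.9833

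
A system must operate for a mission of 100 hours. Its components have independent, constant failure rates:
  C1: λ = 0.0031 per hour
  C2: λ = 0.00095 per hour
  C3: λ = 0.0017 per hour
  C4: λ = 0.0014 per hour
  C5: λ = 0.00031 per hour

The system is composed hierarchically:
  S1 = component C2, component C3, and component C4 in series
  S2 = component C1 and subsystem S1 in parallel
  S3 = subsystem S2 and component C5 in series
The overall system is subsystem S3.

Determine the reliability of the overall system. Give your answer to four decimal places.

R(C1) = exp(−0.0031 × 100) = 0.733447
R(C2) = exp(−0.00095 × 100) = 0.909373
R(C3) = exp(−0.0017 × 100) = 0.843665
R(C4) = exp(−0.0014 × 100) = 0.869358
R(C5) = exp(−0.00031 × 100) = 0.969476
Series (C2, C3, and C4): 0.909373 × 0.843665 × 0.869358 = 0.666977
Parallel (C1 and [0.666977]): 1 − (1 − 0.733447)(1 − 0.666977) = 0.911232
Series ([0.911232] and C5): 0.911232 × 0.969476 = 0.8834

0.8834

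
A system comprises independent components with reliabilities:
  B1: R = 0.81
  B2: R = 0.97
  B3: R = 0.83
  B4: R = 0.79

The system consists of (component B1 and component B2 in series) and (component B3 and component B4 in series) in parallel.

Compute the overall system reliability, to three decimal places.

Series (B1 and B2): 0.81000 × 0.97000 = 0.78570
Series (B3 and B4): 0.83000 × 0.79000 = 0.65570
Parallel ([0.78570] and [0.65570]): 1 − (1 − 0.78570)(1 − 0.65570) = 0.926

0.926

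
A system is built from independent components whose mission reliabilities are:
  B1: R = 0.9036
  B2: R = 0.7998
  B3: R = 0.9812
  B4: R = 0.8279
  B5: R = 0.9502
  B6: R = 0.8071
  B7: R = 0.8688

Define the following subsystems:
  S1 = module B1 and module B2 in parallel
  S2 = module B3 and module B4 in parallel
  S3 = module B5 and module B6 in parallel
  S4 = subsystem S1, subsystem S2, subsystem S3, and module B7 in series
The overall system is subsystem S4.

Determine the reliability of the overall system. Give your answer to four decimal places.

0.8411

Parallel (B1 and B2): 1 − (1 − 0.903600)(1 − 0.799800) = 0.980701
Parallel (B3 and B4): 1 − (1 − 0.981200)(1 − 0.827900) = 0.996765
Parallel (B5 and B6): 1 − (1 − 0.950200)(1 − 0.807100) = 0.990394
Series ([0.980701], [0.996765], [0.990394], and B7): 0.980701 × 0.996765 × 0.990394 × 0.868800 = 0.8411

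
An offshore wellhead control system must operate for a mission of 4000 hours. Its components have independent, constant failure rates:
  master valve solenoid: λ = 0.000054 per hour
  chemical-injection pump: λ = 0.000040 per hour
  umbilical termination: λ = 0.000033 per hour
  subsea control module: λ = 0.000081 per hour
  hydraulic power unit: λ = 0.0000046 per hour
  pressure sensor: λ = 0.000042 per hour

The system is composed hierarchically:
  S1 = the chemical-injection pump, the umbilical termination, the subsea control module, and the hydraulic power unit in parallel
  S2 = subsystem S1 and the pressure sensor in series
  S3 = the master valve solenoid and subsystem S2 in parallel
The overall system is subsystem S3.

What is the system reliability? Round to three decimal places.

0.970

R(master valve solenoid) = exp(−0.000054 × 4000) = 0.80574
R(chemical-injection pump) = exp(−0.000040 × 4000) = 0.85214
R(umbilical termination) = exp(−0.000033 × 4000) = 0.87634
R(subsea control module) = exp(−0.000081 × 4000) = 0.72325
R(hydraulic power unit) = exp(−0.0000046 × 4000) = 0.98177
R(pressure sensor) = exp(−0.000042 × 4000) = 0.84535
Parallel (chemical-injection pump, umbilical termination, subsea control module, and hydraulic power unit): 1 − (1 − 0.85214)(1 − 0.87634)(1 − 0.72325)(1 − 0.98177) = 0.99991
Series ([0.99991] and pressure sensor): 0.99991 × 0.84535 = 0.84527
Parallel (master valve solenoid and [0.84527]): 1 − (1 − 0.80574)(1 − 0.84527) = 0.970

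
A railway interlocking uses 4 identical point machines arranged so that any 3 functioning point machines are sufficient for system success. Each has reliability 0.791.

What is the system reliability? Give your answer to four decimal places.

R = Σ_{i=3}^{4} C(4,i) p^i (1−p)^{4−i} with p = 0.791
C(4,3)·0.791^3·0.209^1 = 0.413748
C(4,4)·0.791^4·0.209^0 = 0.391477
Sum = 0.8052

0.8052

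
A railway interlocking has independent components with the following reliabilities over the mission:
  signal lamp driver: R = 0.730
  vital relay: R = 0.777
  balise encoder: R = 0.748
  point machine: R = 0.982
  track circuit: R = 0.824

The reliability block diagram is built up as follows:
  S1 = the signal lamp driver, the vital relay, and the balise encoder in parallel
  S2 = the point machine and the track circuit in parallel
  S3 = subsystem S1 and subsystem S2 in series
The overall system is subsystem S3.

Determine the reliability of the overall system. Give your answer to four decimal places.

0.9817

Parallel (signal lamp driver, vital relay, and balise encoder): 1 − (1 − 0.730000)(1 − 0.777000)(1 − 0.748000) = 0.984827
Parallel (point machine and track circuit): 1 − (1 − 0.982000)(1 − 0.824000) = 0.996832
Series ([0.984827] and [0.996832]): 0.984827 × 0.996832 = 0.9817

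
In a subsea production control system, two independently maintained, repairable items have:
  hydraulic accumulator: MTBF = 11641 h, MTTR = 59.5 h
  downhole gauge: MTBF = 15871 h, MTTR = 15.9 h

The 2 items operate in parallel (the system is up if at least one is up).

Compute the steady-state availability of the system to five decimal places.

0.99999

A(hydraulic accumulator) = MTBF/(MTBF+MTTR) = 11641/(11641+59.5) = 0.994915
A(downhole gauge) = MTBF/(MTBF+MTTR) = 15871/(15871+15.9) = 0.998999
Parallel availability: 1 − (1 − 0.994915)(1 − 0.998999) = 0.99999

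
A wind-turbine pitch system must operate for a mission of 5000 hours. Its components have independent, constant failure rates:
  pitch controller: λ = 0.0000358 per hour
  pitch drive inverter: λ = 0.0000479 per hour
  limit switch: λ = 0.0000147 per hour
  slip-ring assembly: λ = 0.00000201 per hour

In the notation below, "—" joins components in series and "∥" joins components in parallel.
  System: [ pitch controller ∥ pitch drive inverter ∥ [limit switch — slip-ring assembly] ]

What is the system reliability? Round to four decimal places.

R(pitch controller) = exp(−0.0000358 × 5000) = 0.836106
R(pitch drive inverter) = exp(−0.0000479 × 5000) = 0.787021
R(limit switch) = exp(−0.0000147 × 5000) = 0.929136
R(slip-ring assembly) = exp(−0.00000201 × 5000) = 0.990000
Series (limit switch and slip-ring assembly): 0.929136 × 0.990000 = 0.919845
Parallel (pitch controller, pitch drive inverter, and [0.919845]): 1 − (1 − 0.836106)(1 − 0.787021)(1 − 0.919845) = 0.9972

0.9972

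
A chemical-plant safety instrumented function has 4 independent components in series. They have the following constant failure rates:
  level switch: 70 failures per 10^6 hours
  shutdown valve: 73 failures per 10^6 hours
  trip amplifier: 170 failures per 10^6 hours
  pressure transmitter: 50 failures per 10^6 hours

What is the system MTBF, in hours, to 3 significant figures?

2750

Series of exponential components: λ_sys = Σ λ_i
λ_sys = 0.000070 + 0.000073 + 0.00017 + 0.000050 = 3.6300e-04 /h
MTBF = 1 / λ_sys = 2750 h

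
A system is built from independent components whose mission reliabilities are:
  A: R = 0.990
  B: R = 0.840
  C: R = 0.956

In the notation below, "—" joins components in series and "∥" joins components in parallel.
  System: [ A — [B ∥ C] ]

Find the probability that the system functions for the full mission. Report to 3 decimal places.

0.983

Parallel (B and C): 1 − (1 − 0.84000)(1 − 0.95600) = 0.99296
Series (A and [0.99296]): 0.99000 × 0.99296 = 0.983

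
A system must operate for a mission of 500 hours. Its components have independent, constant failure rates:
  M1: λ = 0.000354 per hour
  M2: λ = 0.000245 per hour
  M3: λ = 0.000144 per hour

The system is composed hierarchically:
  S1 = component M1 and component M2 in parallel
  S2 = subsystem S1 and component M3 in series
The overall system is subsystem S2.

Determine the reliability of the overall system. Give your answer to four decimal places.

0.9131

R(M1) = exp(−0.000354 × 500) = 0.837780
R(M2) = exp(−0.000245 × 500) = 0.884706
R(M3) = exp(−0.000144 × 500) = 0.930531
Parallel (M1 and M2): 1 − (1 − 0.837780)(1 − 0.884706) = 0.981297
Series ([0.981297] and M3): 0.981297 × 0.930531 = 0.9131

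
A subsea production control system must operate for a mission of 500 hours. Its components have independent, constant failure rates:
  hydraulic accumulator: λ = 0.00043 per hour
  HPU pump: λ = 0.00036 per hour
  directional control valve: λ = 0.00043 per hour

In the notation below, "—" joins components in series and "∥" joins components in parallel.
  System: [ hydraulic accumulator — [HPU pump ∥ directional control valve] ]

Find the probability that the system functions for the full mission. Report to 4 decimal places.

R(hydraulic accumulator) = exp(−0.00043 × 500) = 0.806541
R(HPU pump) = exp(−0.00036 × 500) = 0.835270
R(directional control valve) = exp(−0.00043 × 500) = 0.806541
Parallel (HPU pump and directional control valve): 1 − (1 − 0.835270)(1 − 0.806541) = 0.968131
Series (hydraulic accumulator and [0.968131]): 0.806541 × 0.968131 = 0.7808

0.7808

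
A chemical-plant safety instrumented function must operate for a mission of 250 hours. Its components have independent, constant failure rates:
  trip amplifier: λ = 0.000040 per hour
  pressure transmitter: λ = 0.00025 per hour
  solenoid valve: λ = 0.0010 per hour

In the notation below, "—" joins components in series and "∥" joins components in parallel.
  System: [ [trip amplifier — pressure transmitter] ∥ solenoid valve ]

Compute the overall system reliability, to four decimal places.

R(trip amplifier) = exp(−0.000040 × 250) = 0.990050
R(pressure transmitter) = exp(−0.00025 × 250) = 0.939413
R(solenoid valve) = exp(−0.0010 × 250) = 0.778801
Series (trip amplifier and pressure transmitter): 0.990050 × 0.939413 = 0.930066
Parallel ([0.930066] and solenoid valve): 1 − (1 − 0.930066)(1 − 0.778801) = 0.9845

0.9845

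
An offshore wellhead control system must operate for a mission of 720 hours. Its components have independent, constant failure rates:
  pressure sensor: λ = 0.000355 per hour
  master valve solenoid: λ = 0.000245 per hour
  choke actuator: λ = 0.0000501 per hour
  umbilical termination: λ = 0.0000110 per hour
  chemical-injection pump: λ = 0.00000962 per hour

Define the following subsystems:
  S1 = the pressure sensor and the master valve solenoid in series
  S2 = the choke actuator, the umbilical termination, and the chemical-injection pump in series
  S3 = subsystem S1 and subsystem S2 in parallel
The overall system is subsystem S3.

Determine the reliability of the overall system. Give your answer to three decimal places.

R(pressure sensor) = exp(−0.000355 × 720) = 0.77445
R(master valve solenoid) = exp(−0.000245 × 720) = 0.83828
R(choke actuator) = exp(−0.0000501 × 720) = 0.96457
R(umbilical termination) = exp(−0.0000110 × 720) = 0.99211
R(chemical-injection pump) = exp(−0.00000962 × 720) = 0.99310
Series (pressure sensor and master valve solenoid): 0.77445 × 0.83828 = 0.64921
Series (choke actuator, umbilical termination, and chemical-injection pump): 0.96457 × 0.99211 × 0.99310 = 0.95036
Parallel ([0.64921] and [0.95036]): 1 − (1 − 0.64921)(1 − 0.95036) = 0.983

0.983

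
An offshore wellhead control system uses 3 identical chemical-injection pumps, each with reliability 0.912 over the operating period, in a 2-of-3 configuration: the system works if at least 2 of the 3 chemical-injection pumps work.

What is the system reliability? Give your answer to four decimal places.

R = Σ_{i=2}^{3} C(3,i) p^i (1−p)^{3−i} with p = 0.912
C(3,2)·0.912^2·0.088^1 = 0.219580
C(3,3)·0.912^3·0.088^0 = 0.758551
Sum = 0.9781

0.9781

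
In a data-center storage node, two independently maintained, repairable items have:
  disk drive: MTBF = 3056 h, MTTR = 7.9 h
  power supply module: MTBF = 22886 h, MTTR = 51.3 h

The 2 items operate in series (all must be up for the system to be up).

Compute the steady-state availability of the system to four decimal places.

A(disk drive) = MTBF/(MTBF+MTTR) = 3056/(3056+7.9) = 0.997422
A(power supply module) = MTBF/(MTBF+MTTR) = 22886/(22886+51.3) = 0.997763
Series availability: 0.997422 × 0.997763 = 0.9952

0.9952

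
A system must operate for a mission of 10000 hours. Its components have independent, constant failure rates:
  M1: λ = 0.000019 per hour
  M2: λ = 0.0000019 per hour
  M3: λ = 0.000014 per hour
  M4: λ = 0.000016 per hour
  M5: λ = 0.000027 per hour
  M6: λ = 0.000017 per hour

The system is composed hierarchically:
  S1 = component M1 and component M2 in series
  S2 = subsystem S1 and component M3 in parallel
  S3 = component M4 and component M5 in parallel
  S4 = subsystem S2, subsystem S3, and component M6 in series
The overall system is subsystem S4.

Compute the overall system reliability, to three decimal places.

0.794

R(M1) = exp(−0.000019 × 10000) = 0.82696
R(M2) = exp(−0.0000019 × 10000) = 0.98118
R(M3) = exp(−0.000014 × 10000) = 0.86936
R(M4) = exp(−0.000016 × 10000) = 0.85214
R(M5) = exp(−0.000027 × 10000) = 0.76338
R(M6) = exp(−0.000017 × 10000) = 0.84366
Series (M1 and M2): 0.82696 × 0.98118 = 0.81140
Parallel ([0.81140] and M3): 1 − (1 − 0.81140)(1 − 0.86936) = 0.97536
Parallel (M4 and M5): 1 − (1 − 0.85214)(1 − 0.76338) = 0.96501
Series ([0.97536], [0.96501], and M6): 0.97536 × 0.96501 × 0.84366 = 0.794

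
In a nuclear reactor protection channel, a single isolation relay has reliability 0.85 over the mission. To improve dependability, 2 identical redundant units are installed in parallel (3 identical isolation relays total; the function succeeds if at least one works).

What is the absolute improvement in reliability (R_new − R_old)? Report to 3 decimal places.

R_before = 0.85
R_after = 1 − (1 − 0.85)^3 = 0.997
ΔR = 0.997 − 0.85 = 0.147

0.147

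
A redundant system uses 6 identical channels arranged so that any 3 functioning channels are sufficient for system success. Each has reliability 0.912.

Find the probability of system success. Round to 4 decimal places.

R = Σ_{i=3}^{6} C(6,i) p^i (1−p)^{6−i} with p = 0.912
C(6,3)·0.912^3·0.088^3 = 0.010339
C(6,4)·0.912^4·0.088^2 = 0.080359
C(6,5)·0.912^5·0.088^1 = 0.333126
C(6,6)·0.912^6·0.088^0 = 0.575399
Sum = 0.9992

0.9992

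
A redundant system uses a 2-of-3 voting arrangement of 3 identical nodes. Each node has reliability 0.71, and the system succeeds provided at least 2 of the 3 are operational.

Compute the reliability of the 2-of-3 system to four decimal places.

R = Σ_{i=2}^{3} C(3,i) p^i (1−p)^{3−i} with p = 0.71
C(3,2)·0.71^2·0.29^1 = 0.438567
C(3,3)·0.71^3·0.29^0 = 0.357911
Sum = 0.7965

0.7965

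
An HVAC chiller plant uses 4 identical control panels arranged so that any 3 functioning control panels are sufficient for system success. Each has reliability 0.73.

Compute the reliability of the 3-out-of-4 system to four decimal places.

R = Σ_{i=3}^{4} C(4,i) p^i (1−p)^{4−i} with p = 0.73
C(4,3)·0.73^3·0.27^1 = 0.420138
C(4,4)·0.73^4·0.27^0 = 0.283982
Sum = 0.7041

0.7041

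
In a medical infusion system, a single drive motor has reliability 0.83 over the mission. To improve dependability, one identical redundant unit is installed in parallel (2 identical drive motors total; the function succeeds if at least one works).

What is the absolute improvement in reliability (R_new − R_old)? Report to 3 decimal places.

R_before = 0.83
R_after = 1 − (1 − 0.83)^2 = 0.971
ΔR = 0.971 − 0.83 = 0.141

0.141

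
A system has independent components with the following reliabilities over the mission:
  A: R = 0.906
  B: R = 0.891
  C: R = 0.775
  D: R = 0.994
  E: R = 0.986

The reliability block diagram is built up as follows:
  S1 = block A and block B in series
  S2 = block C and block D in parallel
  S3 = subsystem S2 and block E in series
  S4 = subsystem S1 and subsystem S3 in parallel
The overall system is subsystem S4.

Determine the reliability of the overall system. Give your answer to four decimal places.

Series (A and B): 0.906000 × 0.891000 = 0.807246
Parallel (C and D): 1 − (1 − 0.775000)(1 − 0.994000) = 0.998650
Series ([0.998650] and E): 0.998650 × 0.986000 = 0.984669
Parallel ([0.807246] and [0.984669]): 1 − (1 − 0.807246)(1 − 0.984669) = 0.9970

0.9970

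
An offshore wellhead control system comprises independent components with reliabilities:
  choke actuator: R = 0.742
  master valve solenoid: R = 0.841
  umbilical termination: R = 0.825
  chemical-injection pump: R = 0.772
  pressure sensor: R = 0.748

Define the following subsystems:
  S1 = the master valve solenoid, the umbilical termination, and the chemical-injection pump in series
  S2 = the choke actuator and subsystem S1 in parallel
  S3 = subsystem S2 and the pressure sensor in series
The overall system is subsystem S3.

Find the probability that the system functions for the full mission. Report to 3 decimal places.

0.658

Series (master valve solenoid, umbilical termination, and chemical-injection pump): 0.84100 × 0.82500 × 0.77200 = 0.53563
Parallel (choke actuator and [0.53563]): 1 − (1 − 0.74200)(1 − 0.53563) = 0.88019
Series ([0.88019] and pressure sensor): 0.88019 × 0.74800 = 0.658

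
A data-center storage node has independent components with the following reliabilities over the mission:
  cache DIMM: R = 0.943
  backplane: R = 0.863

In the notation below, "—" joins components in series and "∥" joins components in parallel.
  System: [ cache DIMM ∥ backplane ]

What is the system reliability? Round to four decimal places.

Parallel (cache DIMM and backplane): 1 − (1 − 0.943000)(1 − 0.863000) = 0.9922

0.9922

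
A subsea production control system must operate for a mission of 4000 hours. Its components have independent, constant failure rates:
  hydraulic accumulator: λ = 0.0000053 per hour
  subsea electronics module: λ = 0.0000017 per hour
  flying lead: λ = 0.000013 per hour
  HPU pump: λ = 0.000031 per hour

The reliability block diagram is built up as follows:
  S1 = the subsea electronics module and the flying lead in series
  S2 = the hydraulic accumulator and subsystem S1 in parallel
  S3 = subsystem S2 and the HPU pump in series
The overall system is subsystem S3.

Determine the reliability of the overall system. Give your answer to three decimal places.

R(hydraulic accumulator) = exp(−0.0000053 × 4000) = 0.97902
R(subsea electronics module) = exp(−0.0000017 × 4000) = 0.99322
R(flying lead) = exp(−0.000013 × 4000) = 0.94933
R(HPU pump) = exp(−0.000031 × 4000) = 0.88338
Series (subsea electronics module and flying lead): 0.99322 × 0.94933 = 0.94289
Parallel (hydraulic accumulator and [0.94289]): 1 − (1 − 0.97902)(1 − 0.94289) = 0.99880
Series ([0.99880] and HPU pump): 0.99880 × 0.88338 = 0.882

0.882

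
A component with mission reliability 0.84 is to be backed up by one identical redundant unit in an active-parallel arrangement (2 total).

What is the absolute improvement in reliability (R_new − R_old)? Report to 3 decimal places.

0.134

R_before = 0.84
R_after = 1 − (1 − 0.84)^2 = 0.974
ΔR = 0.974 − 0.84 = 0.134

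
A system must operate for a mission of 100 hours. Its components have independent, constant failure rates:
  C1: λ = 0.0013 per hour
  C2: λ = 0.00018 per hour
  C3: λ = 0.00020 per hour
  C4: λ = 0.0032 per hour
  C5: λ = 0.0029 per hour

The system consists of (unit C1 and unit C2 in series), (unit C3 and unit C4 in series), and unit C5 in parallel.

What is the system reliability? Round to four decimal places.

R(C1) = exp(−0.0013 × 100) = 0.878095
R(C2) = exp(−0.00018 × 100) = 0.982161
R(C3) = exp(−0.00020 × 100) = 0.980199
R(C4) = exp(−0.0032 × 100) = 0.726149
R(C5) = exp(−0.0029 × 100) = 0.748264
Series (C1 and C2): 0.878095 × 0.982161 = 0.862431
Series (C3 and C4): 0.980199 × 0.726149 = 0.711771
Parallel ([0.862431], [0.711771], and C5): 1 − (1 − 0.862431)(1 − 0.711771)(1 − 0.748264) = 0.9900

0.9900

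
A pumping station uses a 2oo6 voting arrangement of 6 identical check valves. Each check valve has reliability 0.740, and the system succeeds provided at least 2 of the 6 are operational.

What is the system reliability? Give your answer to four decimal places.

R = Σ_{i=2}^{6} C(6,i) p^i (1−p)^{6−i} with p = 0.740
C(6,2)·0.740^2·0.260^4 = 0.037536
C(6,3)·0.740^3·0.260^3 = 0.142444
C(6,4)·0.740^4·0.260^2 = 0.304064
C(6,5)·0.740^5·0.260^1 = 0.346165
C(6,6)·0.740^6·0.260^0 = 0.164206
Sum = 0.9944

0.9944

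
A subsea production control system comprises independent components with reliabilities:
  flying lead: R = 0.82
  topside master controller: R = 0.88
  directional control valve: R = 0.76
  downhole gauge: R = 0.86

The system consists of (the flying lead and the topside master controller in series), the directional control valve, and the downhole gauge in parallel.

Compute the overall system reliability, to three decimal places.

Series (flying lead and topside master controller): 0.82000 × 0.88000 = 0.72160
Parallel ([0.72160], directional control valve, and downhole gauge): 1 − (1 − 0.72160)(1 − 0.76000)(1 − 0.86000) = 0.991

0.991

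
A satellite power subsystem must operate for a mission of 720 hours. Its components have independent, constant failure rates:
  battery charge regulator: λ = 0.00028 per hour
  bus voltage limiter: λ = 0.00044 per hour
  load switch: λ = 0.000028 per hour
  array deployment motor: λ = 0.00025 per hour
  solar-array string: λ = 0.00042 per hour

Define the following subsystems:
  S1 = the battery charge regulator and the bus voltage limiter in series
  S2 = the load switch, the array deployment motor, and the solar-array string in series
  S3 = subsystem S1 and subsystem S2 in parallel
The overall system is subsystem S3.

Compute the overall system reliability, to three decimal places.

0.840

R(battery charge regulator) = exp(−0.00028 × 720) = 0.81742
R(bus voltage limiter) = exp(−0.00044 × 720) = 0.72848
R(load switch) = exp(−0.000028 × 720) = 0.98004
R(array deployment motor) = exp(−0.00025 × 720) = 0.83527
R(solar-array string) = exp(−0.00042 × 720) = 0.73904
Series (battery charge regulator and bus voltage limiter): 0.81742 × 0.72848 = 0.59547
Series (load switch, array deployment motor, and solar-array string): 0.98004 × 0.83527 × 0.73904 = 0.60498
Parallel ([0.59547] and [0.60498]): 1 − (1 − 0.59547)(1 − 0.60498) = 0.840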